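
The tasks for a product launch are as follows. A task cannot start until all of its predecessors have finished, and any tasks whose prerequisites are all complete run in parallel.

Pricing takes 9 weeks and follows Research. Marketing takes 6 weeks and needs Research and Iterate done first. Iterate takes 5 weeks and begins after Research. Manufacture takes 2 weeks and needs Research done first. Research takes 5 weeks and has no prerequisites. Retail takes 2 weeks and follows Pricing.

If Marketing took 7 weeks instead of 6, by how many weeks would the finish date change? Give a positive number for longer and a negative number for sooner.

1

Baseline: Research→Iterate→Marketing = 5+5+6 = 16 → 16 weeks.
Since Marketing is critical, the +1 change carries straight to that chain (now 17 weeks).
That remains the longest chain; total 17 weeks.
Change in finish: 17 − 16 = +1 weeks.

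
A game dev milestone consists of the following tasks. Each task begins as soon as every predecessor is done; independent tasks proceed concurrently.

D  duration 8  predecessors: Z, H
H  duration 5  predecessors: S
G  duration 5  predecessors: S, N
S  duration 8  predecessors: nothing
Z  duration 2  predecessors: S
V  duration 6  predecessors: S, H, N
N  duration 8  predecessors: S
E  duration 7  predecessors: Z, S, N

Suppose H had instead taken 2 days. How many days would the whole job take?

23

As given, the longest chain is S→N→E = 8+8+7 = 23, so the finish is 23 days.
The longest path through H is only 21 days, so H has float 2.
The critical path is still S→N→E; finish is now 23 days.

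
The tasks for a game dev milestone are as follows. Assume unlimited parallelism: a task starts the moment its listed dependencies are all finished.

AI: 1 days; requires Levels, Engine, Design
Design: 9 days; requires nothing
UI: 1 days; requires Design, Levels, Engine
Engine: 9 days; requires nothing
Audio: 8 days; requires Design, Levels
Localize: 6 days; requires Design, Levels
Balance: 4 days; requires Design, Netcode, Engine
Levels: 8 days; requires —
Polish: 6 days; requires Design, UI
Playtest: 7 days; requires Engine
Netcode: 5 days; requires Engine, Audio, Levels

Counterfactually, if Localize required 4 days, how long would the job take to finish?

Baseline: Design→Audio→Netcode→Balance = 9+8+5+4 = 26 → 26 days.
Localize has 11 days of float (longest path through it is 15).
No other chain overtakes it, so the finish is 26 days.

26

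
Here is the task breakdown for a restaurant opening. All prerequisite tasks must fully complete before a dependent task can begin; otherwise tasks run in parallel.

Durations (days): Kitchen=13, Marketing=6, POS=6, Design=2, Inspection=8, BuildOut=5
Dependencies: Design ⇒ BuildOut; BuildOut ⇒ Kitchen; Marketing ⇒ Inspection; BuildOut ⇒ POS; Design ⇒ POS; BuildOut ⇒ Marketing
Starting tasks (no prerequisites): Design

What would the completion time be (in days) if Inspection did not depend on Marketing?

Original critical path: Design→BuildOut→Marketing→Inspection = 2+5+6+8 = 21 ⇒ 21 days.
Without Marketing→Inspection, Inspection's earliest start moves from 13 to 0.
The longest chain is now Design→BuildOut→Kitchen = 2+5+13 = 20, so the project takes 20 days.

20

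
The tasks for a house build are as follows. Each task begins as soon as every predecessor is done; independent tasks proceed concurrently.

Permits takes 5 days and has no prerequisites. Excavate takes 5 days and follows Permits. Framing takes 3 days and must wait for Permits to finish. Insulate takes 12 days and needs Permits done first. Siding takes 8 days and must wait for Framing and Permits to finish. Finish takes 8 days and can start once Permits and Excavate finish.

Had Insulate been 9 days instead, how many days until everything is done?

18

Baseline: Permits→Excavate→Finish = 5+5+8 = 18 → 18 days.
Insulate is off the critical path — its longest chain is 17 days, giving 1 of slack.
The critical path is still Permits→Excavate→Finish; finish is now 18 days.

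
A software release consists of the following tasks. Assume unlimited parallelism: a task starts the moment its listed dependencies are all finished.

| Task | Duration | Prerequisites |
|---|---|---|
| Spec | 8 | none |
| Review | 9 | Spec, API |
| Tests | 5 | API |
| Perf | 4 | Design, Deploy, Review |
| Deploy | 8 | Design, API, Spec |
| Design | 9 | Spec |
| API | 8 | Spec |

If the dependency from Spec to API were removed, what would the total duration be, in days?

Original critical path: Spec→Design→Deploy→Perf = 8+9+8+4 = 29 ⇒ 29 days.
Without Spec→API, API's earliest start moves from 8 to 0.
New critical path: Spec→Design→Deploy→Perf = 8+9+8+4 = 29 ⇒ 29 days.

29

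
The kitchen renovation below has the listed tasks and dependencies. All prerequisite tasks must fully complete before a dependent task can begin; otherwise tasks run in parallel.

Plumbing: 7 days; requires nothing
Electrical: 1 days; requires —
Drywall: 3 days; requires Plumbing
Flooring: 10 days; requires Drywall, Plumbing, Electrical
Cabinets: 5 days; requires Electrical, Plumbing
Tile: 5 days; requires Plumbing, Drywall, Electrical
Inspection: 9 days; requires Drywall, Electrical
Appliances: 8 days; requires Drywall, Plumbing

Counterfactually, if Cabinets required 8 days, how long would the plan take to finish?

Critical path before the change: Plumbing→Drywall→Flooring = 7+3+10 = 20 giving 20 days.
Cabinets is off the critical path — its longest chain is 12 days, giving 8 of slack.
That remains the longest chain; total 20 days.

20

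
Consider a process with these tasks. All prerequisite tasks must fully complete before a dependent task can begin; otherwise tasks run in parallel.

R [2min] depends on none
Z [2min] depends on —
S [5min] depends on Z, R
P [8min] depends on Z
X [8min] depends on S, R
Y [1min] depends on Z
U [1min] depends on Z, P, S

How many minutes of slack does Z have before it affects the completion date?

0

The longest chain is R→S→X = 2+5+8 = 15; overall finish 15 minutes.
The longest chain containing Z totals 15 minutes.
Slack of Z = 0 − 0 = 0 minutes.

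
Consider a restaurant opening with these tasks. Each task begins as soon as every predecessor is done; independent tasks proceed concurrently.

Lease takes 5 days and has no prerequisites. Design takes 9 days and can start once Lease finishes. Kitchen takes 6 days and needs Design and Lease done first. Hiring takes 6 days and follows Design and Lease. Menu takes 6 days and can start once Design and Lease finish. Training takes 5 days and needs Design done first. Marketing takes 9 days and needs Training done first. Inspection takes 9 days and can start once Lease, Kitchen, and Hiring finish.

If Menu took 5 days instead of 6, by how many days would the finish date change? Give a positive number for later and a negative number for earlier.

0

Critical path before the change: Lease→Design→Kitchen→Inspection = 5+9+6+9 = 29 giving 29 days.
Menu is off the critical path — its longest chain is 20 days, giving 9 of slack.
The critical path is still Lease→Design→Kitchen→Inspection; finish is now 29 days.
Change in finish: 29 − 29 = +0 days.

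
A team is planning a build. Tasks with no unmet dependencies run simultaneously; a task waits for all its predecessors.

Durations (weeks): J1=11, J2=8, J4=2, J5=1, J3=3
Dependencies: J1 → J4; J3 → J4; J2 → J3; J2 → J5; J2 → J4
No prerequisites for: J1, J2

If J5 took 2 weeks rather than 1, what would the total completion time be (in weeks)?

13

Baseline: J1→J4 = 11+2 = 13 → 13 weeks.
J5 is off the critical path — its longest chain is 9 weeks, giving 4 of slack.
That remains the longest chain; total 13 weeks.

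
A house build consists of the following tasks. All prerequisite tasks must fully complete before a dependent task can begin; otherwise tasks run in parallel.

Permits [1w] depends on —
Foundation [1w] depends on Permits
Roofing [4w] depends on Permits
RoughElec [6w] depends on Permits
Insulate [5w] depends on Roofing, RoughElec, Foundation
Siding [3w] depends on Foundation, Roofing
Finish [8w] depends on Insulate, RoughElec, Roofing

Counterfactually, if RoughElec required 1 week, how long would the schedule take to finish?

As given, the longest chain is Permits→RoughElec→Insulate→Finish = 1+6+5+8 = 20, so the finish is 20 weeks.
RoughElec lies on that path, so at 1 week the path becomes 15 weeks.
Now Permits→Roofing→Insulate→Finish = 1+4+5+8 = 18 is longest, so the finish becomes 18 weeks.

18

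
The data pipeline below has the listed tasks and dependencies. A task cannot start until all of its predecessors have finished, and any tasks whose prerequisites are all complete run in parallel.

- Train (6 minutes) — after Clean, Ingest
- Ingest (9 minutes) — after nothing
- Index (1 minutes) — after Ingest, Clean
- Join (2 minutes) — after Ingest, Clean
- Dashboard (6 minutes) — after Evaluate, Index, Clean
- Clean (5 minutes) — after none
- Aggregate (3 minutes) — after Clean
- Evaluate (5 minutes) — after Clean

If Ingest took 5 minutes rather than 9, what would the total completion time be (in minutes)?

16

Actual critical path: Ingest→Index→Dashboard = 9+1+6 = 16 ⇒ 16 minutes.
Since Ingest is critical, the -4 change carries straight to that chain (now 12 minutes).
New critical path: Clean→Evaluate→Dashboard = 5+5+6 = 16 ⇒ 16 minutes.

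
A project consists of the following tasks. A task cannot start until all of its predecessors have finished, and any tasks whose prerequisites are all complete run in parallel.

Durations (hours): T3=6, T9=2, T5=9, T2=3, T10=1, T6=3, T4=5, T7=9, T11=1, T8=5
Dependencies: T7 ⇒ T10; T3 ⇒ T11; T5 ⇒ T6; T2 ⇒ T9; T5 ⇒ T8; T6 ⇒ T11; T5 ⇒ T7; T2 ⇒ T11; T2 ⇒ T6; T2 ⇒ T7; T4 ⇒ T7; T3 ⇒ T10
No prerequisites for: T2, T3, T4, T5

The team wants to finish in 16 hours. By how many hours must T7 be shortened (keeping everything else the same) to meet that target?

Current finish: 19 hours; target: 16.
T7 is on every critical path, so each hour cut from T7 cuts the finish by one (this holds down to a finish of 14).
Need 19 − 16 = 3 hours off T7 → T7 becomes 6 hours, finish becomes 16.

3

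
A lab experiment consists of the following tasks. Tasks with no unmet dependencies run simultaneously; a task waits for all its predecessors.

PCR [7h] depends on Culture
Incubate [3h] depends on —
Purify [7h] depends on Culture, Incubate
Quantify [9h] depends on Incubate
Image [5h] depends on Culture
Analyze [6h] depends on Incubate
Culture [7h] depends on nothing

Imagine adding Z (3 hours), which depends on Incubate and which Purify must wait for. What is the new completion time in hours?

Originally the lab experiment takes 14 hours.
With Z inserted, Purify now waits for max(Culture, Incubate, Z).
New critical path: Culture→PCR = 7+7 = 14 ⇒ 14 hours.

14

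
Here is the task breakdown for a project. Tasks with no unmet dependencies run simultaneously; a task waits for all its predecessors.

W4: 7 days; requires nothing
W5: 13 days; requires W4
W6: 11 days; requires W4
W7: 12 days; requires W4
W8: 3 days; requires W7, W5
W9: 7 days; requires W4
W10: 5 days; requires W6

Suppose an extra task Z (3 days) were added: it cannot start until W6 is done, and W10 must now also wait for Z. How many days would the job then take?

26

Originally the job takes 23 days.
With Z inserted, W10 now waits for max(W6, Z).
New critical path: W4→W6→Z→W10 = 7+11+3+5 = 26 ⇒ 26 days.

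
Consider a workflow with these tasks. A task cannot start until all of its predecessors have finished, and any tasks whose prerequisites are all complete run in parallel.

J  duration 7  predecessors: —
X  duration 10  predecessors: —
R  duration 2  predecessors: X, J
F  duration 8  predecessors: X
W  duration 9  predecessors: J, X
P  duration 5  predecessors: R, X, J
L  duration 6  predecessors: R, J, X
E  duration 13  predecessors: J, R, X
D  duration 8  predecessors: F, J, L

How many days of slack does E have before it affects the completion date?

1

X→R→L→D = 10+2+6+8 = 26 sets the makespan at 26 days.
The longest chain containing E totals 25 days.
So E can slip 26 − 25 = 1 day.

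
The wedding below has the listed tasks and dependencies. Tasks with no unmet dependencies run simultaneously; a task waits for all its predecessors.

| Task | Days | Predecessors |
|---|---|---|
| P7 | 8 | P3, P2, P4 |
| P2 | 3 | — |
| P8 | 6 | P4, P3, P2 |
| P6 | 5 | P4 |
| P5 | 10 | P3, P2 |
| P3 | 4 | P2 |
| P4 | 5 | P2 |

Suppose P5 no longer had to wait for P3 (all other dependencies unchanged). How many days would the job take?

Original critical path: P2→P3→P5 = 3+4+10 = 17 ⇒ 17 days.
Without P3→P5, P5's earliest start moves from 7 to 3.
After: P2→P4→P7 = 3+5+8 = 16 → 16 days.

16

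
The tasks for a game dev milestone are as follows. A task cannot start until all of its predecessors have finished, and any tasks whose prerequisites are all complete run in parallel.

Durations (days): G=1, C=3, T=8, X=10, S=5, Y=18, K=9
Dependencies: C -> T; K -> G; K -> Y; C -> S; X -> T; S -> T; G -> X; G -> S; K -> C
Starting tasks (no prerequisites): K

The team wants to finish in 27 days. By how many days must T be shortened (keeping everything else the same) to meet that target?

1

Current finish: 28 days; target: 27.
T is on every critical path, so each day cut from T cuts the finish by one (this holds down to a finish of 27).
Need 28 − 27 = 1 day off T → T becomes 7 days, finish becomes 27.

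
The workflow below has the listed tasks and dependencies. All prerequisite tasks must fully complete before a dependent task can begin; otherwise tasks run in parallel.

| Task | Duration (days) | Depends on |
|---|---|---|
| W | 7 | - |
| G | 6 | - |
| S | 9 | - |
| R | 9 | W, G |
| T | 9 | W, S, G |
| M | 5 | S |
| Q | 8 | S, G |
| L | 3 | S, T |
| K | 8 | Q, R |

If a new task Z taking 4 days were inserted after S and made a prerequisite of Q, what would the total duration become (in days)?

29

Originally the plan takes 25 days.
With Z inserted, Q now waits for max(S, G, Z).
New critical path: S→Z→Q→K = 9+4+8+8 = 29 ⇒ 29 days.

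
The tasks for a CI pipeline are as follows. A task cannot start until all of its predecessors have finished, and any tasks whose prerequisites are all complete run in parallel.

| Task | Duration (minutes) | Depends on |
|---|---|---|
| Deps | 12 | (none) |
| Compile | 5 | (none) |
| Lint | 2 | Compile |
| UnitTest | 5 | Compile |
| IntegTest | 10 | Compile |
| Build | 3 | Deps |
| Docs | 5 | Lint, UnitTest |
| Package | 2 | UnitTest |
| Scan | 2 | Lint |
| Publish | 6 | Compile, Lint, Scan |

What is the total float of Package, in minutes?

3

The longest chain is Deps→Build = 12+3 = 15; overall finish 15 minutes.
The longest chain containing Package totals 12 minutes.
So Package can slip 15 − 12 = 3 minutes.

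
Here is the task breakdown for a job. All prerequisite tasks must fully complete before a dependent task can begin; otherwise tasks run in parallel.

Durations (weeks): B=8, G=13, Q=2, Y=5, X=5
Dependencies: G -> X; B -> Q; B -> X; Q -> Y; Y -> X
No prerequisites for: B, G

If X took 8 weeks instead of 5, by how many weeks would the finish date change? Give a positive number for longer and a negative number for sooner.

3

Critical path before the change: B→Q→Y→X = 8+2+5+5 = 20 giving 20 weeks.
X lies on that path, so at 8 weeks the path becomes 23 weeks.
That remains the longest chain; total 23 weeks.
Change in finish: 23 − 20 = +3 weeks.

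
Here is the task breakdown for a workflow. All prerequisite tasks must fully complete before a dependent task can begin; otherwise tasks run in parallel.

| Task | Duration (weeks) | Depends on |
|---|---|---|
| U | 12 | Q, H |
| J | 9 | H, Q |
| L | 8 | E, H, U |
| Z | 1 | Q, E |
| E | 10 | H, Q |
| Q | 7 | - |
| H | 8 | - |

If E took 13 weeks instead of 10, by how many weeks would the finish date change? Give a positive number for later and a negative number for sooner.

As given, the longest chain is H→U→L = 8+12+8 = 28, so the finish is 28 weeks.
The longest path through E is only 26 weeks, so E has float 2.
The binding chain switches to H→E→L = 8+13+8 = 29; finish 29 weeks.
Change in finish: 29 − 28 = +1 weeks.

1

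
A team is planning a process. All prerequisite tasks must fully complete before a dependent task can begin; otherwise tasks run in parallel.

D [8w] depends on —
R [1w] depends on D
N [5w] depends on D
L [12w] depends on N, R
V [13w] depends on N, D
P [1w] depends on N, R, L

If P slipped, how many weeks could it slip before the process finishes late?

0

The longest chain is D→N→L→P = 8+5+12+1 = 26; overall finish 26 weeks.
The longest chain containing P totals 26 weeks.
So P can slip 26 − 26 = 0 weeks.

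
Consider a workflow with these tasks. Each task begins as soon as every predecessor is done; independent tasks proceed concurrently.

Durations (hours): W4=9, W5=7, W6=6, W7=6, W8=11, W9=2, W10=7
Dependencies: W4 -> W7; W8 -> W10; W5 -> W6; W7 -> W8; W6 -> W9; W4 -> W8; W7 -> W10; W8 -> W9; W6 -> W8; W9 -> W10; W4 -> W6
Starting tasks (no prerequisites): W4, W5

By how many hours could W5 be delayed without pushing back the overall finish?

2

The longest chain is W4→W6→W8→W9→W10 = 9+6+11+2+7 = 35; overall finish 35 hours.
The longest chain containing W5 totals 33 hours.
So W5 can slip 9 − 7 = 2 hours.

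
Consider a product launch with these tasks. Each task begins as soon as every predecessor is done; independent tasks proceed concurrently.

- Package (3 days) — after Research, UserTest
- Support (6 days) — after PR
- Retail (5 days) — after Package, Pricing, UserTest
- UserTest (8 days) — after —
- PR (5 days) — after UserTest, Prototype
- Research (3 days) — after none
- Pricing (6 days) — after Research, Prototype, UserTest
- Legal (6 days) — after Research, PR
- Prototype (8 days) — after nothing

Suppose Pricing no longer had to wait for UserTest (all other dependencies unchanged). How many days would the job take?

Original critical path: Prototype→Pricing→Retail = 8+6+5 = 19 ⇒ 19 days.
Dropping UserTest→Pricing doesn't change Pricing's earliest start (8); another predecessor still binds.
The longest chain is now Prototype→Pricing→Retail = 8+6+5 = 19, so the job takes 19 days.

19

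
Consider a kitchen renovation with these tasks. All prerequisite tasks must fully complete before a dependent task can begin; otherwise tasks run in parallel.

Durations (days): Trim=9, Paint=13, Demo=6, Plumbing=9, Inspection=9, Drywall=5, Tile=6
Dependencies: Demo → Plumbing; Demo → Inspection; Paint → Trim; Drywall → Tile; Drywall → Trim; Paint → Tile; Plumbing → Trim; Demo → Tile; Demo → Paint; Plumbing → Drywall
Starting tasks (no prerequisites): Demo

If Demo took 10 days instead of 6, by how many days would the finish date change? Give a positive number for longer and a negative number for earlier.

4

Actual critical path: Demo→Plumbing→Drywall→Trim = 6+9+5+9 = 29 ⇒ 29 days.
Demo lies on that path, so at 10 days the path becomes 33 days.
That remains the longest chain; total 33 days.
Change in finish: 33 − 29 = +4 days.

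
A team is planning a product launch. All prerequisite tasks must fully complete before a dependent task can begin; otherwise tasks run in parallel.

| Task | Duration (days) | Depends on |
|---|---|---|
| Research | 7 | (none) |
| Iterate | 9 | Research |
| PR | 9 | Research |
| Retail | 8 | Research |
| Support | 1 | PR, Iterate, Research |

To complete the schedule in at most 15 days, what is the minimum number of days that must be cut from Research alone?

Current finish: 17 days; target: 15.
Research is on every critical path, so each day cut from Research cuts the finish by one (this holds down to a finish of 11).
Need 17 − 15 = 2 days off Research → Research becomes 5 days, finish becomes 15.

2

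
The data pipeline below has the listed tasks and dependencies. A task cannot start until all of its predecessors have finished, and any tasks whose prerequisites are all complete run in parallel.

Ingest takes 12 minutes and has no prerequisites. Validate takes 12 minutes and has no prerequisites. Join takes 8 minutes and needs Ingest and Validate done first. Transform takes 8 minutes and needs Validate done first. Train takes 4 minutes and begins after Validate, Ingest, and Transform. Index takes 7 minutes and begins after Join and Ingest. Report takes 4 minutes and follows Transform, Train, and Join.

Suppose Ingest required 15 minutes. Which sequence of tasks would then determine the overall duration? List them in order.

The binding path is Validate→Transform→Train→Report = 12+8+4+4 = 28; finish at 28 minutes.
The longest path through Ingest is only 27 minutes, so Ingest has float 1.
Now Ingest→Join→Index = 15+8+7 = 30 is longest, so the finish becomes 30 minutes.

Ingest, Join, Index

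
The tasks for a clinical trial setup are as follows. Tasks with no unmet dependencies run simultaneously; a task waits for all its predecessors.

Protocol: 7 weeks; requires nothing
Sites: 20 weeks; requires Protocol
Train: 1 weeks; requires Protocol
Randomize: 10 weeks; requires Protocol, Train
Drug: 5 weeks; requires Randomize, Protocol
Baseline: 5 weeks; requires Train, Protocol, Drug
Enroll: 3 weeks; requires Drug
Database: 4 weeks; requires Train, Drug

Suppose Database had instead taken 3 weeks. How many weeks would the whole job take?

The binding path is Protocol→Train→Randomize→Drug→Baseline = 7+1+10+5+5 = 28; finish at 28 weeks.
Database is off the critical path — its longest chain is 27 weeks, giving 1 of slack.
No other chain overtakes it, so the finish is 28 weeks.

28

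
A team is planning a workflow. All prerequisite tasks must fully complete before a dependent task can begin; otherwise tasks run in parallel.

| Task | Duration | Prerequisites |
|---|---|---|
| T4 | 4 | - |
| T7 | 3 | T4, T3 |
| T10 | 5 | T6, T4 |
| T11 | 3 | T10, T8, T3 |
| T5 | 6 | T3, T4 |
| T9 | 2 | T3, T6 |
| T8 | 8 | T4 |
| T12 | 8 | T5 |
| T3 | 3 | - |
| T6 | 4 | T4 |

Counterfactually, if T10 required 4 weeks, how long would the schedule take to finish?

Baseline: T4→T5→T12 = 4+6+8 = 18 → 18 weeks.
T10 has 2 weeks of float (longest path through it is 16).
That remains the longest chain; total 18 weeks.

18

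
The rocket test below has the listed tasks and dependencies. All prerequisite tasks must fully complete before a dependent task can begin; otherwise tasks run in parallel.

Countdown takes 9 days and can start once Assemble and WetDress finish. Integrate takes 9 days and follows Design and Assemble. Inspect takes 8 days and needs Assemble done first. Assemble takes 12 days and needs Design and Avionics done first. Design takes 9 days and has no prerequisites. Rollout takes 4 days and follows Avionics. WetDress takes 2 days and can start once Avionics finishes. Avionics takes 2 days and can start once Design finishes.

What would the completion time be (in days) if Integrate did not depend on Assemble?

32

Original critical path: Design→Avionics→Assemble→Integrate = 9+2+12+9 = 32 ⇒ 32 days.
Without Assemble→Integrate, Integrate's earliest start moves from 23 to 9.
New critical path: Design→Avionics→Assemble→Countdown = 9+2+12+9 = 32 ⇒ 32 days.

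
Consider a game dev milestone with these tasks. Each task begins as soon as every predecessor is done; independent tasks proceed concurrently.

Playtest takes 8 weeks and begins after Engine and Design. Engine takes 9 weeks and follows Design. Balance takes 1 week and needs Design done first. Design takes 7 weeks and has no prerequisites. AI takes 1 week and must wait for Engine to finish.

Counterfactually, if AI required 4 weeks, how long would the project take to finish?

24

Critical path before the change: Design→Engine→Playtest = 7+9+8 = 24 giving 24 weeks.
AI is off the critical path — its longest chain is 17 weeks, giving 7 of slack.
That remains the longest chain; total 24 weeks.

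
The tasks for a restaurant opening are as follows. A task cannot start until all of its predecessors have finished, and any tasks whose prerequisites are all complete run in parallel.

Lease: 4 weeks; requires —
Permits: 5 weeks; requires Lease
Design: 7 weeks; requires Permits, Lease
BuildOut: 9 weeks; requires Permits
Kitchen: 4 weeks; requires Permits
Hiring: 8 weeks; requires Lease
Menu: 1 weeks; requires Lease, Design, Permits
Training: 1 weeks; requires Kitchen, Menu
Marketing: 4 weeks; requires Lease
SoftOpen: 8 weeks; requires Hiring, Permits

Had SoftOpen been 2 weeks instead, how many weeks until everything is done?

18

The binding path is Lease→Hiring→SoftOpen = 4+8+8 = 20; finish at 20 weeks.
Since SoftOpen is critical, the -6 change carries straight to that chain (now 14 weeks).
Now Lease→Permits→Design→Menu→Training = 4+5+7+1+1 = 18 is longest, so the finish becomes 18 weeks.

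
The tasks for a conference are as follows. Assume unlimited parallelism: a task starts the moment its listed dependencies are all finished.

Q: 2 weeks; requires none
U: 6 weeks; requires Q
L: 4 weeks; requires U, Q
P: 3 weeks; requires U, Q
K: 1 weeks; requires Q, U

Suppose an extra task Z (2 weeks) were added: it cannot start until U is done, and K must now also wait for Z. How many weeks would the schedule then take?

12

Originally the schedule takes 12 weeks.
With Z inserted, K now waits for max(Q, U, Z).
New critical path: Q→U→L = 2+6+4 = 12 ⇒ 12 weeks.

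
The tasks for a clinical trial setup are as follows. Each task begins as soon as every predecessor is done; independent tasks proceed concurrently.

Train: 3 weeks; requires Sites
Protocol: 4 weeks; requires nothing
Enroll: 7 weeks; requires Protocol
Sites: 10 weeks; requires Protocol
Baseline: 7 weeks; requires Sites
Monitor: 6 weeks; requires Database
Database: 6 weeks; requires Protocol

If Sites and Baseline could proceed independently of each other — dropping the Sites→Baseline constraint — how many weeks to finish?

17

With the dependency in place, Protocol→Sites→Baseline = 4+10+7 = 21 sets the finish at 21 weeks.
Without Sites→Baseline, Baseline's earliest start moves from 14 to 0.
After: Protocol→Sites→Train = 4+10+3 = 17 → 17 weeks.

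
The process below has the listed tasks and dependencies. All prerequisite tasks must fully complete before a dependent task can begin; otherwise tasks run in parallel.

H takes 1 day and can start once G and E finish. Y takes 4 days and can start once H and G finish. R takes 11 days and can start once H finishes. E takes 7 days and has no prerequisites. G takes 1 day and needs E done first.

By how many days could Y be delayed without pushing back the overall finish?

7

Critical path: E→G→H→R = 7+1+1+11 = 20, so the finish is 20 days.
Y finishes as early as 13 and must finish by 20.
Slack of Y = 16 − 9 = 7 days.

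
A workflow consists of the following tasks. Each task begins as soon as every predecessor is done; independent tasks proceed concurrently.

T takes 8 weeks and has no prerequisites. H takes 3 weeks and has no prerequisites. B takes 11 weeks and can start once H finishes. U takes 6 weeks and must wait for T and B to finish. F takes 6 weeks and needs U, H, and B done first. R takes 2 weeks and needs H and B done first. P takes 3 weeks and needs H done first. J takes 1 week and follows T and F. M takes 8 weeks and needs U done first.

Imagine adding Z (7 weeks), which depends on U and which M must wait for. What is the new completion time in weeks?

35

Originally the plan takes 28 weeks.
With Z inserted, M now waits for max(U, Z).
New critical path: H→B→U→Z→M = 3+11+6+7+8 = 35 ⇒ 35 weeks.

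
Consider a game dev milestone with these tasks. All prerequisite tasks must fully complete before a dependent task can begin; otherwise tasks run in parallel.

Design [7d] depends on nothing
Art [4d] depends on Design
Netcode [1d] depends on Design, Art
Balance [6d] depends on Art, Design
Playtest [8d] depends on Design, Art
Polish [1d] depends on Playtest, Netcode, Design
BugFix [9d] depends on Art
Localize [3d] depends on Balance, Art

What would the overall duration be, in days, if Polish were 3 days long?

22

As given, the longest chain is Design→Art→Playtest→Polish = 7+4+8+1 = 20, so the finish is 20 days.
Since Polish is critical, the +2 change carries straight to that chain (now 22 days).
No other chain overtakes it, so the finish is 22 days.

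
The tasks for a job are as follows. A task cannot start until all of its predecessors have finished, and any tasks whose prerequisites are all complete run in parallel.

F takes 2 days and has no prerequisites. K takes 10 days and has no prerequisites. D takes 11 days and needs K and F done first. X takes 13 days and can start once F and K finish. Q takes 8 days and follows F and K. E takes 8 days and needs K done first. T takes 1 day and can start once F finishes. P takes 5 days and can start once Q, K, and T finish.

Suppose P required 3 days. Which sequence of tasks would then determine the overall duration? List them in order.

K, X

Critical path before the change: K→Q→P = 10+8+5 = 23 giving 23 days.
P lies on that path, so at 3 days the path becomes 21 days.
Now K→X = 10+13 = 23 is longest, so the finish becomes 23 days.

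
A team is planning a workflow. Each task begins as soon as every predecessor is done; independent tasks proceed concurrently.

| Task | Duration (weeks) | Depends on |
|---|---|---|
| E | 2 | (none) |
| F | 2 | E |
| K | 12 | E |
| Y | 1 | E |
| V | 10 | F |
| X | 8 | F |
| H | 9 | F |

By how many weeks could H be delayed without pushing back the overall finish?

1

E→F→V = 2+2+10 = 14 sets the makespan at 14 weeks.
Longest path through H: 13 weeks (earliest finish 13, latest finish 14).
So H can slip 14 − 13 = 1 week.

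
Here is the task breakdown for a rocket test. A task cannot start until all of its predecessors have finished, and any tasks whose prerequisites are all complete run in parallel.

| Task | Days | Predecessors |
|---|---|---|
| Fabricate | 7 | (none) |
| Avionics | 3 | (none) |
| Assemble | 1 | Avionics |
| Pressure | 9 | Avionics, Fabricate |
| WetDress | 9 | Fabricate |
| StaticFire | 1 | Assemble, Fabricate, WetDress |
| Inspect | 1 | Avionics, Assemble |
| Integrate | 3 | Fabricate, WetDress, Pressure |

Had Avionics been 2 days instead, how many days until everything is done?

19

Actual critical path: Fabricate→Pressure→Integrate = 7+9+3 = 19 ⇒ 19 days.
Avionics is off the critical path — its longest chain is 15 days, giving 4 of slack.
No other chain overtakes it, so the finish is 19 days.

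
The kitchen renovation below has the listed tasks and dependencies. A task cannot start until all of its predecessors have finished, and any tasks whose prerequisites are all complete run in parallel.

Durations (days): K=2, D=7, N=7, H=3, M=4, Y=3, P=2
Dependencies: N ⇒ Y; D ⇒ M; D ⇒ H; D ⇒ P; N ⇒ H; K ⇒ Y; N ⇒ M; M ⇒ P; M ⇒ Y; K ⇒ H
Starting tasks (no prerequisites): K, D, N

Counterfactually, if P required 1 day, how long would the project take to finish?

14

Actual critical path: D→M→Y = 7+4+3 = 14 ⇒ 14 days.
The longest path through P is only 13 days, so P has float 1.
The critical path is still D→M→Y; finish is now 14 days.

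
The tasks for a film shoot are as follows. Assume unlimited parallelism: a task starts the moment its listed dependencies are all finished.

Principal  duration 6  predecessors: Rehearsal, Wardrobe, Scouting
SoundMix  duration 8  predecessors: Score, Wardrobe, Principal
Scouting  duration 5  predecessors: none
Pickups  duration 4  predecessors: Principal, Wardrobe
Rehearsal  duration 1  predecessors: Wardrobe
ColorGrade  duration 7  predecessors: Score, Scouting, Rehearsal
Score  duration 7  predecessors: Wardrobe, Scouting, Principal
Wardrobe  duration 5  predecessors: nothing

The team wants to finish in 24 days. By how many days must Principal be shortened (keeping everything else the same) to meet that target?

Current finish: 27 days; target: 24.
Principal is on every critical path, so each day cut from Principal cuts the finish by one (this holds down to a finish of 22).
Need 27 − 24 = 3 days off Principal → Principal becomes 3 days, finish becomes 24.

3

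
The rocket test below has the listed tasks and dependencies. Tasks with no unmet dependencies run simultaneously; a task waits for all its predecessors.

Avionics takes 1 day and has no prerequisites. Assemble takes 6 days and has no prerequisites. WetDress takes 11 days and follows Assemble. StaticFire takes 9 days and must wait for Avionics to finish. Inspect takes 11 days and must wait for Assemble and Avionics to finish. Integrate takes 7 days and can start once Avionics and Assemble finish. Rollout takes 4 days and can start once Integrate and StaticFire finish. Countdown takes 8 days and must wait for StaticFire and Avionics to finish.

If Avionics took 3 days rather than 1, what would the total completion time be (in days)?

20

As given, the longest chain is Avionics→StaticFire→Countdown = 1+9+8 = 18, so the finish is 18 days.
Avionics lies on that path, so at 3 days the path becomes 20 days.
That remains the longest chain; total 20 days.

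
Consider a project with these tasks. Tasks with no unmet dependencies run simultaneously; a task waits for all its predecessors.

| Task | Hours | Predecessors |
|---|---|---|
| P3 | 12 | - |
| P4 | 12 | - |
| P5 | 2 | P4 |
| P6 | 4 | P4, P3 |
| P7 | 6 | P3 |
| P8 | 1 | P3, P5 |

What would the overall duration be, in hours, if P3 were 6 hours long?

16

Critical path before the change: P3→P7 = 12+6 = 18 giving 18 hours.
P3 lies on that path, so at 6 hours the path becomes 12 hours.
Now P4→P6 = 12+4 = 16 is longest, so the finish becomes 16 hours.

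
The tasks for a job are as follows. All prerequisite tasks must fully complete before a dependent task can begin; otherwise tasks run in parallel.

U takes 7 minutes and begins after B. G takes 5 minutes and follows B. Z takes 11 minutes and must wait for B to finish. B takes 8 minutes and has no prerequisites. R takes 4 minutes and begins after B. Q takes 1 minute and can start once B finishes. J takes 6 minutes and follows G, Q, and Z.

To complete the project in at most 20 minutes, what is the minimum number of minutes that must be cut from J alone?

Current finish: 25 minutes; target: 20.
J is on every critical path, so each minute cut from J cuts the finish by one (this holds down to a finish of 20).
Need 25 − 20 = 5 minutes off J → J becomes 1 minute, finish becomes 20.

5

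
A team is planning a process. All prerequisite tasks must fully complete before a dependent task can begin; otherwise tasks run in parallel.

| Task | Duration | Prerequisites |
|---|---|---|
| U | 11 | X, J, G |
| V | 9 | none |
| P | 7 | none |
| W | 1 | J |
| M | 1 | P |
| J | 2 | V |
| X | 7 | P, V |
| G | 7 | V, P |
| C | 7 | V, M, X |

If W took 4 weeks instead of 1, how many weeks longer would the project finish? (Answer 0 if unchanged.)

Baseline: V→G→U = 9+7+11 = 27 → 27 weeks.
W is off the critical path — its longest chain is 12 weeks, giving 15 of slack.
That remains the longest chain; total 27 weeks.
Change in finish: 27 − 27 = +0 weeks.

0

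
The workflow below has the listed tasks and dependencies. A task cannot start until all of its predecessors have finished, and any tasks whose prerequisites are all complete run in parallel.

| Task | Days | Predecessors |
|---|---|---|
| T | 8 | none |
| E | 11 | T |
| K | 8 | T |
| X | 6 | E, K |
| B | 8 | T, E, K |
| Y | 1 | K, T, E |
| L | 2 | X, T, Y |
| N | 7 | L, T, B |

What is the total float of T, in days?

0

Critical path: T→E→X→L→N = 8+11+6+2+7 = 34, so the finish is 34 days.
The longest chain containing T totals 34 days.
So T can slip 8 − 8 = 0 days.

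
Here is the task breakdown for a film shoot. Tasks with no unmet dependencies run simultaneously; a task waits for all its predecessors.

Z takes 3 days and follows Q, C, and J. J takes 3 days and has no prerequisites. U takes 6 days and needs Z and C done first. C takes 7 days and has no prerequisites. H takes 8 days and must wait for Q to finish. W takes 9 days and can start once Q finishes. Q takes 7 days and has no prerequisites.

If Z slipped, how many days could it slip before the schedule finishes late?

The longest chain is Q→Z→U = 7+3+6 = 16; overall finish 16 days.
The longest chain containing Z totals 16 days.
Float = 16 − 16 = 0.

0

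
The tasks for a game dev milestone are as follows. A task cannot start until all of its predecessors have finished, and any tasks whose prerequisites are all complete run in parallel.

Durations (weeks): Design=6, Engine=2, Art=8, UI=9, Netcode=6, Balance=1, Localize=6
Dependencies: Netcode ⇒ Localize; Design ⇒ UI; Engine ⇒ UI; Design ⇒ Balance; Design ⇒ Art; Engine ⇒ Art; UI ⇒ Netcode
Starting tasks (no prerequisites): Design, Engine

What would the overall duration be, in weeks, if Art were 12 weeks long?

27

Critical path before the change: Design→UI→Netcode→Localize = 6+9+6+6 = 27 giving 27 weeks.
Art has 13 weeks of float (longest path through it is 14).
The critical path is still Design→UI→Netcode→Localize; finish is now 27 weeks.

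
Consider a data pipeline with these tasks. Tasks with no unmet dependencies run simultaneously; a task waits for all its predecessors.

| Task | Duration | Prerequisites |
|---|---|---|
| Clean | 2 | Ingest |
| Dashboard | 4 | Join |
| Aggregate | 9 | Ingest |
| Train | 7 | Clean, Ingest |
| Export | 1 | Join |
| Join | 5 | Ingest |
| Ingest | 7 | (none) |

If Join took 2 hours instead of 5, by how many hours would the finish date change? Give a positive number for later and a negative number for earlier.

Actual critical path: Ingest→Join→Dashboard = 7+5+4 = 16 ⇒ 16 hours.
Join is on the critical path; changing it to 2 makes that path 13 hours.
Now Ingest→Clean→Train = 7+2+7 = 16 is longest, so the finish becomes 16 hours.
Change in finish: 16 − 16 = +0 hours.

0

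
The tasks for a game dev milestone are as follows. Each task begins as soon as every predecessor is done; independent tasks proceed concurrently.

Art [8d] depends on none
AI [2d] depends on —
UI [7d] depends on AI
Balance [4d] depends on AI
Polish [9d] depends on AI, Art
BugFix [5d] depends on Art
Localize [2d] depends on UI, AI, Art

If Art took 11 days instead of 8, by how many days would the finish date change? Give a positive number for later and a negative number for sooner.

3

As given, the longest chain is Art→Polish = 8+9 = 17, so the finish is 17 days.
Art lies on that path, so at 11 days the path becomes 20 days.
That remains the longest chain; total 20 days.
Change in finish: 20 − 17 = +3 days.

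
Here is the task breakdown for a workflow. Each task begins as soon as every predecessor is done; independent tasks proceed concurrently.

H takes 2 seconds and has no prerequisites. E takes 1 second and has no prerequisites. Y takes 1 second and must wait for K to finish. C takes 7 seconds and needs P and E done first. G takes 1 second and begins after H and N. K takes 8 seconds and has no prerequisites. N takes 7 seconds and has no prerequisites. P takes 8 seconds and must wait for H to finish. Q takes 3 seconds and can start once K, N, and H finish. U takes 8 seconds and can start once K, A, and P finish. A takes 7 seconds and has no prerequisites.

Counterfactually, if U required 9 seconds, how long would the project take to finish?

Critical path before the change: H→P→U = 2+8+8 = 18 giving 18 seconds.
U is on the critical path; changing it to 9 makes that path 19 seconds.
No other chain overtakes it, so the finish is 19 seconds.

19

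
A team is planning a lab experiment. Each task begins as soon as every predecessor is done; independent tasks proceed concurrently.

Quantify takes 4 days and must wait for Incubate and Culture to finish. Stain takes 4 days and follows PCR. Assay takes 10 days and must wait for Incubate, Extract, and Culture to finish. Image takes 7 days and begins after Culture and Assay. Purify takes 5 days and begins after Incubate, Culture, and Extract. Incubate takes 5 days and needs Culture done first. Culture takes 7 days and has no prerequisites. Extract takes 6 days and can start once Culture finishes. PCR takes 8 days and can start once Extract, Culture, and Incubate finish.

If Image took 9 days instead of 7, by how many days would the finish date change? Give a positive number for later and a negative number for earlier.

The binding path is Culture→Extract→Assay→Image = 7+6+10+7 = 30; finish at 30 days.
Image is on the critical path; changing it to 9 makes that path 32 days.
The critical path is still Culture→Extract→Assay→Image; finish is now 32 days.
Change in finish: 32 − 30 = +2 days.

2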